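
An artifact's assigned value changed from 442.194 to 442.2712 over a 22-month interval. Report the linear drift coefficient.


rate = (v2 - v1) / months
= (442.2712 - 442.194) / 22
= 0.0772 / 22
= 0.0035

0.0035


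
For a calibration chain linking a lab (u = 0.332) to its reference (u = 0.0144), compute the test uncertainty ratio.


TUR = u_lab / u_ref
= 0.332 / 0.0144
= 23.0556

23.0556


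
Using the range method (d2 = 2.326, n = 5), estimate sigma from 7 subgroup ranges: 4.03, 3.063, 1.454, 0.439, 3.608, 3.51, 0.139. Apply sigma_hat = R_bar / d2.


R_bar = (4.03 + 3.063 + 1.454 + 0.439 + 3.608 + 3.51 + 0.139) / 7
R_bar = 16.243 / 7 = 2.3204286
sigma_hat = R_bar / d2 = 2.3204286 / 2.326 = 0.9976

0.9976


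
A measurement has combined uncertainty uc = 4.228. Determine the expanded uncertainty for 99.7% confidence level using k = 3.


U = k * uc
U = 3 * 4.228
U = 12.6840

12.6840


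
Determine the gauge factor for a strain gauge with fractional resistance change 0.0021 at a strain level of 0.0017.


GF = (dR/R) / epsilon
= 0.0021 / 0.0017
= 1.2353

1.2353


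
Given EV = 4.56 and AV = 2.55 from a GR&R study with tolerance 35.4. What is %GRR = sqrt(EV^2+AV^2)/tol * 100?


GRR = sqrt(EV^2 + AV^2) = sqrt(4.56^2 + 2.55^2) = 5.224567
%GRR = GRR / tol * 100 = 5.224567 / 35.4 * 100
%GRR = 14.7587

14.7587


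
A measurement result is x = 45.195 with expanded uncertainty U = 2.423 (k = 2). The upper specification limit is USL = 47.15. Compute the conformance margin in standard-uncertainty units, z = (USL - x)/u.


u = U / k = 2.423 / 2 = 1.2115
margin = |USL - x| = |47.15 - 45.195| = 1.955
z = margin / u = 1.955 / 1.2115
z = 1.6137

1.6137


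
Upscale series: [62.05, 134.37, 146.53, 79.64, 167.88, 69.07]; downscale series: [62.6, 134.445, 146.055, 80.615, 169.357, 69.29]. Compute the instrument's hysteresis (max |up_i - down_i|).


|62.05 - 62.6| = 0.5500
|134.37 - 134.445| = 0.0750
|146.53 - 146.055| = 0.4750
|79.64 - 80.615| = 0.9750
|167.88 - 169.357| = 1.4770
|69.07 - 69.29| = 0.2200
hysteresis = max(diffs) = 1.4770

1.4770


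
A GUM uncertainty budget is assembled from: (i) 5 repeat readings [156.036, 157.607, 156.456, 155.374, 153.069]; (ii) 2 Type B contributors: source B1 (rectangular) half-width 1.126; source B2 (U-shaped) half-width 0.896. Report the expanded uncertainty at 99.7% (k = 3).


mean = (156.036 + 157.607 + 156.456 + 155.374 + 153.069) / 5 = 155.7084
s = sqrt(sum((x - mean)^2)/(n-1)) = 1.6844261
u_A = s / sqrt(n) = 1.6844261 / sqrt(5) = 0.75329825
u_B1 = 1.126 / sqrt(3) = 0.6500964
u_B2 = 0.896 / sqrt(2) = 0.63356768
uc = sqrt(0.75329825^2 + 0.6500964^2 + 0.63356768^2) = 1.179615
U = k * uc = 3 * 1.179615
U = 3.5388

3.5388


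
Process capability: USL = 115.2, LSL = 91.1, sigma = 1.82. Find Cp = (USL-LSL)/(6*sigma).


Cp = (USL - LSL) / (6 * sigma)
= (115.2 - 91.1) / (6 * 1.82)
= 24.1000 / 10.9200
= 2.2070

2.2070


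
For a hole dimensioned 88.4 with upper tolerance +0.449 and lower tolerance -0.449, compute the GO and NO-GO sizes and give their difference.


GO = nominal - lower_tol (smallest hole = maximum material condition)
GO = 88.4 - 0.449 = 87.951
NO-GO = nominal + upper_tol (largest hole = least material condition)
NO-GO = 88.4 + 0.449 = 88.849
spread = NO-GO - GO = 88.849 - 87.951 = 0.8980

0.8980


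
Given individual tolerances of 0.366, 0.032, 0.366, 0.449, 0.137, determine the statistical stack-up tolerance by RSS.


RSS = sqrt(0.366^2 + 0.032^2 + 0.366^2 + 0.449^2 + 0.137^2)
= sqrt(0.489306)
= 0.6995

0.6995


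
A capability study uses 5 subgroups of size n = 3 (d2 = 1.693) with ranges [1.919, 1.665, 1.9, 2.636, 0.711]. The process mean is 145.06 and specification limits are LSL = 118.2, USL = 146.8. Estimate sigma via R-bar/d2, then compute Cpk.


R_bar = (1.919 + 1.665 + 1.9 + 2.636 + 0.711) / 5 = 1.7662
sigma = R_bar / d2 = 1.7662 / 1.693 = 1.0432369
Cp = (USL - LSL)/(6*sigma) = (146.8 - 118.2)/(6*1.0432369) = 4.5691
Cpu = (146.8 - 145.06)/(3*1.0432369) = 0.5560
Cpl = (145.06 - 118.2)/(3*1.0432369) = 8.5823
Cpk = min(Cpu, Cpl) = 0.5560

0.5560


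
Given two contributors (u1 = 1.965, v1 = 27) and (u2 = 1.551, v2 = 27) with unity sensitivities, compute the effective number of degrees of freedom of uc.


uc = sqrt(u1^2 + u2^2) = sqrt(1.965^2 + 1.551^2) = 2.5033629
v_eff = uc^4 / (u1^4/v1 + u2^4/v2)
= 2.5033629^4 / (1.965^4/27 + 1.551^4/27)
= 39.273106 / 0.76651758
v_eff = 51.2358

51.2358


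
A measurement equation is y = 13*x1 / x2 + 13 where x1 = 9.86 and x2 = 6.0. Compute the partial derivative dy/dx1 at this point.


y = 13*x1 / x2 + 13
dy/dx1 = 13/x2
Evaluate at x2 = 6.0: c1 = 13 / 6.0
c1 = 2.1667

2.1667


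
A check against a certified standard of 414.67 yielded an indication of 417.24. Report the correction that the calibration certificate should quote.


Correction = standard - reading
= 414.67 - 417.24
= -2.5700

-2.5700


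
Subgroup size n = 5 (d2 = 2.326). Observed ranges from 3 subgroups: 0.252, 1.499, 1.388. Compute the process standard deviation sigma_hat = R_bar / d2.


R_bar = (0.252 + 1.499 + 1.388) / 3
R_bar = 3.139 / 3 = 1.0463333
sigma_hat = R_bar / d2 = 1.0463333 / 2.326 = 0.4498

0.4498


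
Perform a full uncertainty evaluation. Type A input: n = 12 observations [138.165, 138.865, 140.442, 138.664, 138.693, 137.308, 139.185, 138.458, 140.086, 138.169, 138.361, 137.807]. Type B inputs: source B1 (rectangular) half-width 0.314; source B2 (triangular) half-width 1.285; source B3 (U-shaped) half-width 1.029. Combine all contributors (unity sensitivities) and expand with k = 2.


mean = (138.165 + 138.865 + 140.442 + 138.664 + 138.693 + 137.308 + 139.185 + 138.458 + 140.086 + 138.169 + 138.361 + 137.807) / 12 = 138.6835833
s = sqrt(sum((x - mean)^2)/(n-1)) = 0.88896799
u_A = s / sqrt(n) = 0.88896799 / sqrt(12) = 0.25662295
u_B1 = 0.314 / sqrt(3) = 0.18128798
u_B2 = 1.285 / sqrt(6) = 0.52459905
u_B3 = 1.029 / sqrt(2) = 0.72761288
uc = sqrt(0.25662295^2 + 0.18128798^2 + 0.52459905^2 + 0.72761288^2) = 0.95044481
U = k * uc = 2 * 0.95044481
U = 1.9009

1.9009


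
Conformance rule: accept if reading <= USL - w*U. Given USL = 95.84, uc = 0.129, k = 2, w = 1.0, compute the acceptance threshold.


U = k * uc = 2 * 0.129 = 0.258
guard band g = w * U = 1.0 * 0.258 = 0.258
AL = USL - g = 95.84 - 0.258
AL = 95.5820

95.5820


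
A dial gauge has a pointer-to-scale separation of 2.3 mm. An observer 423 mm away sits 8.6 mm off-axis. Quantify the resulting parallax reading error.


error = h * offset / d
= 2.3 * 8.6 / 423
= 0.0468

0.0468


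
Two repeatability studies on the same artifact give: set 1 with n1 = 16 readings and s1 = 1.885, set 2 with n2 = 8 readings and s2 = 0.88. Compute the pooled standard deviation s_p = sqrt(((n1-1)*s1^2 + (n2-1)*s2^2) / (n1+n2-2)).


s_p = sqrt(((n1-1)*s1^2 + (n2-1)*s2^2) / (n1+n2-2))
numerator = (16-1)*1.885^2 + (8-1)*0.88^2 = 53.298375 + 5.4208 = 58.719175
denominator = 16 + 8 - 2 = 22
s_p^2 = 58.719175 / 22 = 2.6690534
s_p = sqrt(2.6690534) = 1.6337

1.6337


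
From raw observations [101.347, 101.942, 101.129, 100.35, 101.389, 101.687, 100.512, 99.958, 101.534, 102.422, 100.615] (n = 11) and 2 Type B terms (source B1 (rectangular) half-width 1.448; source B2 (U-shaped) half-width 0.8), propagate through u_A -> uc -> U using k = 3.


mean = (101.347 + 101.942 + 101.129 + 100.35 + 101.389 + 101.687 + 100.512 + 99.958 + 101.534 + 102.422 + 100.615) / 11 = 101.1713636
s = sqrt(sum((x - mean)^2)/(n-1)) = 0.74340813
u_A = s / sqrt(n) = 0.74340813 / sqrt(11) = 0.22414598
u_B1 = 1.448 / sqrt(3) = 0.83600319
u_B2 = 0.8 / sqrt(2) = 0.56568542
uc = sqrt(0.22414598^2 + 0.83600319^2 + 0.56568542^2) = 1.0339936
U = k * uc = 3 * 1.0339936
U = 3.1020

3.1020


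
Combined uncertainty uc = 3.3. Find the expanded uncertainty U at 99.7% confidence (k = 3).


U = k * uc
U = 3 * 3.3
U = 9.9000

9.9000


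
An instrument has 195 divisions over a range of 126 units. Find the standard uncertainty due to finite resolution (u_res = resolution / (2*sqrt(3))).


resolution = range / divisions
resolution = 126 / 195 = 0.64615385
u_res = resolution / (2*sqrt(3))
u_res = 0.64615385 / 3.4641016
u_res = 0.1865

0.1865


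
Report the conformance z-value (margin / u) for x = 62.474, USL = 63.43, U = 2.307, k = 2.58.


u = U / k = 2.307 / 2.58 = 0.89418605
margin = |USL - x| = |63.43 - 62.474| = 0.956
z = margin / u = 0.956 / 0.89418605
z = 1.0691

1.0691


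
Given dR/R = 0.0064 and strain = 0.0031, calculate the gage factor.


GF = (dR/R) / epsilon
= 0.0064 / 0.0031
= 2.0645

2.0645


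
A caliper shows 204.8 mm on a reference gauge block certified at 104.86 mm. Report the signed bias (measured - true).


Systematic error = measured - true
= 204.8 - 104.86
= 99.9400

99.9400


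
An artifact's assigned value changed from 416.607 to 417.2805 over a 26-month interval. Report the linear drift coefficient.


rate = (v2 - v1) / months
= (417.2805 - 416.607) / 26
= 0.6735 / 26
= 0.0259

0.0259


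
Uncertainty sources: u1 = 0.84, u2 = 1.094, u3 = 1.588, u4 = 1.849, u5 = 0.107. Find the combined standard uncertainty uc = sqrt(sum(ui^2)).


uc = sqrt(0.84^2 + 1.094^2 + 1.588^2 + 1.849^2 + 0.107^2)
uc = sqrt(7.85443)
uc = 2.8026

2.8026


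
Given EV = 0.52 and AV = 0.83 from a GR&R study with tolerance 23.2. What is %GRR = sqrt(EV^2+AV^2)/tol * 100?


GRR = sqrt(EV^2 + AV^2) = sqrt(0.52^2 + 0.83^2) = 0.97943861
%GRR = GRR / tol * 100 = 0.97943861 / 23.2 * 100
%GRR = 4.2217

4.2217


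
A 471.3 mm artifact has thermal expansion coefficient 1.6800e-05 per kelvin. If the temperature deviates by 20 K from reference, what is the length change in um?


dL = L * alpha * dT
= 471.3 * 1.6800e-05 * 20
= 0.1583568 mm
dL_um = 0.1583568 * 1000 = 158.3568 um

158.3568


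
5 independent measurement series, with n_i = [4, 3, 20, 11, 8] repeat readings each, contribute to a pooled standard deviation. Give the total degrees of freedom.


nu = sum_i (n_i - 1)
nu = ((4 - 1) + (3 - 1) + (20 - 1) + (11 - 1) + (8 - 1))
nu = 3 + 2 + 19 + 10 + 7
nu = 41

41


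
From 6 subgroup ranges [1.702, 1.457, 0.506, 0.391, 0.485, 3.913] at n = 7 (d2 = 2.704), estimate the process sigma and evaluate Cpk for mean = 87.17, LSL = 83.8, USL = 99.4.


R_bar = (1.702 + 1.457 + 0.506 + 0.391 + 0.485 + 3.913) / 6 = 1.409
sigma = R_bar / d2 = 1.409 / 2.704 = 0.52107988
Cp = (USL - LSL)/(6*sigma) = (99.4 - 83.8)/(6*0.52107988) = 4.9896
Cpu = (99.4 - 87.17)/(3*0.52107988) = 7.8235
Cpl = (87.17 - 83.8)/(3*0.52107988) = 2.1558
Cpk = min(Cpu, Cpl) = 2.1558

2.1558


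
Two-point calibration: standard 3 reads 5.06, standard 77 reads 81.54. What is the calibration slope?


slope = (y2 - y1) / (x2 - x1)
= (81.54 - 5.06) / (77 - 3)
= 76.4800 / 74
= 1.0335

1.0335


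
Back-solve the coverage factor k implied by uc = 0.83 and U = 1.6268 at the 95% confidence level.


k = U / uc
k = 1.6268 / 0.83
k = 1.96

1.96


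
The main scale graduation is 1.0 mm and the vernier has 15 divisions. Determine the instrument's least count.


LC = MSD / n_div
= 1.0 / 15
= 0.0667

0.0667


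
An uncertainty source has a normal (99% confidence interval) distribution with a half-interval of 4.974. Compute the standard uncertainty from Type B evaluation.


u_B = half_width / 2.576
u_B = 4.974 / 2.576
u_B = 1.9309

1.9309


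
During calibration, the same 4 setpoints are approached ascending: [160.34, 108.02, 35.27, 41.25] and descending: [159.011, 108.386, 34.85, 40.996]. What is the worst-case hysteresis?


|160.34 - 159.011| = 1.3290
|108.02 - 108.386| = 0.3660
|35.27 - 34.85| = 0.4200
|41.25 - 40.996| = 0.2540
hysteresis = max(diffs) = 1.3290

1.3290


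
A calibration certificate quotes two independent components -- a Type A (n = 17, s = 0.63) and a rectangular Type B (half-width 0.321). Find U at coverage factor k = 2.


u_A = s / sqrt(n) = 0.63 / sqrt(17) = 0.15279744
u_B = half_width / sqrt(3) = 0.321 / sqrt(3) = 0.18532944
uc = sqrt(u_A^2 + u_B^2) = sqrt(0.15279744^2 + 0.18532944^2) = 0.24019588
U = k * uc = 2 * 0.24019588
U = 0.4804

0.4804


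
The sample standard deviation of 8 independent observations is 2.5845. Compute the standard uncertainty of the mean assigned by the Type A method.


u_A = s / sqrt(n)
u_A = 2.5845 / sqrt(8)
u_A = 2.5845 / 2.8284271
u_A = 0.9138

0.9138


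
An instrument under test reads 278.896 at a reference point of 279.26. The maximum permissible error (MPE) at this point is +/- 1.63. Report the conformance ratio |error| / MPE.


e = indication - reference = 278.896 - 279.26 = -0.3640
|e| = 0.3640
ratio = |e| / MPE = 0.3640 / 1.63
ratio = 0.2233

0.2233


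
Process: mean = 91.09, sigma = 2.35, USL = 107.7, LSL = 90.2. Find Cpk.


Cpu = (USL - mean) / (3*sigma) = (107.7 - 91.09) / (3*2.35) = 2.3560
Cpl = (mean - LSL) / (3*sigma) = (91.09 - 90.2) / (3*2.35) = 0.1262
Cpk = min(Cpu, Cpl) = 0.1262

0.1262


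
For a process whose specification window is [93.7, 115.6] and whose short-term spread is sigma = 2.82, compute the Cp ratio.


Cp = (USL - LSL) / (6 * sigma)
= (115.6 - 93.7) / (6 * 2.82)
= 21.9000 / 16.9200
= 1.2943

1.2943


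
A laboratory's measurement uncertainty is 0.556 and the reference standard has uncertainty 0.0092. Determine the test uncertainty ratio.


TUR = u_lab / u_ref
= 0.556 / 0.0092
= 60.4348

60.4348


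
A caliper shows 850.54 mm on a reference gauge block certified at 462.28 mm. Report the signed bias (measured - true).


Systematic error = measured - true
= 850.54 - 462.28
= 388.2600

388.2600


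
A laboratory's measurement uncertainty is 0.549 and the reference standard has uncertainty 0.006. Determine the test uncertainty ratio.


TUR = u_lab / u_ref
= 0.549 / 0.006
= 91.5000

91.5000


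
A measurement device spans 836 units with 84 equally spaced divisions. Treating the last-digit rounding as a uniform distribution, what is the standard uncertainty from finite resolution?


resolution = range / divisions
resolution = 836 / 84 = 9.952381
u_res = resolution / (2*sqrt(3))
u_res = 9.952381 / 3.4641016
u_res = 2.8730

2.8730


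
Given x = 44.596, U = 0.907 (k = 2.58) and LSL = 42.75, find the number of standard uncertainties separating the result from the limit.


u = U / k = 0.907 / 2.58 = 0.35155039
margin = |LSL - x| = |42.75 - 44.596| = 1.846
z = margin / u = 1.846 / 0.35155039
z = 5.2510

5.2510


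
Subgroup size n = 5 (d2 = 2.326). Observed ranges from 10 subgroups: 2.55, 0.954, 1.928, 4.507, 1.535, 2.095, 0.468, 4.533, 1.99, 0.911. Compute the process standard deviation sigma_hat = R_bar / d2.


R_bar = (2.55 + 0.954 + 1.928 + 4.507 + 1.535 + 2.095 + 0.468 + 4.533 + 1.99 + 0.911) / 10
R_bar = 21.471 / 10 = 2.1471
sigma_hat = R_bar / d2 = 2.1471 / 2.326 = 0.9231

0.9231


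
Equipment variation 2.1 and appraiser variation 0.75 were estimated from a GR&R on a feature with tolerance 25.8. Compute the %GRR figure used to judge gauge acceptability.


GRR = sqrt(EV^2 + AV^2) = sqrt(2.1^2 + 0.75^2) = 2.2299103
%GRR = GRR / tol * 100 = 2.2299103 / 25.8 * 100
%GRR = 8.6431

8.6431


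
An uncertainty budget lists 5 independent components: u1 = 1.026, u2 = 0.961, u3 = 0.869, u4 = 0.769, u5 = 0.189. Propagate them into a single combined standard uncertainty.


uc = sqrt(1.026^2 + 0.961^2 + 0.869^2 + 0.769^2 + 0.189^2)
uc = sqrt(3.35844)
uc = 1.8326

1.8326


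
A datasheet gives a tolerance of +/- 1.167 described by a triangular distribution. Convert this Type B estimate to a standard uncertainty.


u_B = half_width / sqrt(6)
u_B = 1.167 / 2.4494897
u_B = 0.4764

0.4764


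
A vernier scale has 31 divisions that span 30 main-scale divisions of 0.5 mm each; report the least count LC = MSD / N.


LC = MSD / n_div
= 0.5 / 31
= 0.0161

0.0161


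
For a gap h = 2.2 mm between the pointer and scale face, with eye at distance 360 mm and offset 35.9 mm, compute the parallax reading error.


error = h * offset / d
= 2.2 * 35.9 / 360
= 0.2194

0.2194


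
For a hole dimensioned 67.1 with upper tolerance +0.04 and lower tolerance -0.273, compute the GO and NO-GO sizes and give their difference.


GO = nominal - lower_tol (smallest hole = maximum material condition)
GO = 67.1 - 0.273 = 66.827
NO-GO = nominal + upper_tol (largest hole = least material condition)
NO-GO = 67.1 + 0.04 = 67.14
spread = NO-GO - GO = 67.14 - 66.827 = 0.3130

0.3130


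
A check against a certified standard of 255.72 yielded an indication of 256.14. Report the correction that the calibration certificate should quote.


Correction = standard - reading
= 255.72 - 256.14
= -0.4200

-0.4200


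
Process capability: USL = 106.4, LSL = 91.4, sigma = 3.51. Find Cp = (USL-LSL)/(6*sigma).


Cp = (USL - LSL) / (6 * sigma)
= (106.4 - 91.4) / (6 * 3.51)
= 15.0000 / 21.0600
= 0.7123

0.7123


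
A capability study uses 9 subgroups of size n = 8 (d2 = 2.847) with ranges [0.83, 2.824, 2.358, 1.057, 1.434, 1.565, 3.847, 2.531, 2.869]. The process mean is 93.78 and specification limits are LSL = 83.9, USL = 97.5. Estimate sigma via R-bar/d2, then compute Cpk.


R_bar = (0.83 + 2.824 + 2.358 + 1.057 + 1.434 + 1.565 + 3.847 + 2.531 + 2.869) / 9 = 2.1461111
sigma = R_bar / d2 = 2.1461111 / 2.847 = 0.75381493
Cp = (USL - LSL)/(6*sigma) = (97.5 - 83.9)/(6*0.75381493) = 3.0069
Cpu = (97.5 - 93.78)/(3*0.75381493) = 1.6450
Cpl = (93.78 - 83.9)/(3*0.75381493) = 4.3689
Cpk = min(Cpu, Cpl) = 1.6450

1.6450


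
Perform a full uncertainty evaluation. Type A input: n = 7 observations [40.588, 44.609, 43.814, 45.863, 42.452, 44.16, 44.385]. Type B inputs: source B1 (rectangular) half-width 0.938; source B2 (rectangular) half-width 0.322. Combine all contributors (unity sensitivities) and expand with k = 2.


mean = (40.588 + 44.609 + 43.814 + 45.863 + 42.452 + 44.16 + 44.385) / 7 = 43.69585714
s = sqrt(sum((x - mean)^2)/(n-1)) = 1.7049242
u_A = s / sqrt(n) = 1.7049242 / sqrt(7) = 0.64440078
u_B1 = 0.938 / sqrt(3) = 0.54155455
u_B2 = 0.322 / sqrt(3) = 0.18590679
uc = sqrt(0.64440078^2 + 0.54155455^2 + 0.18590679^2) = 0.8620296
U = k * uc = 2 * 0.8620296
U = 1.7241

1.7241


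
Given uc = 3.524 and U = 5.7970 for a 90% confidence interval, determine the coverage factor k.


k = U / uc
k = 5.7970 / 3.524
k = 1.645

1.645


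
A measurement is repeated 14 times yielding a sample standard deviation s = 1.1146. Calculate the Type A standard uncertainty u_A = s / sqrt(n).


u_A = s / sqrt(n)
u_A = 1.1146 / sqrt(14)
u_A = 1.1146 / 3.7416574
u_A = 0.2979

0.2979


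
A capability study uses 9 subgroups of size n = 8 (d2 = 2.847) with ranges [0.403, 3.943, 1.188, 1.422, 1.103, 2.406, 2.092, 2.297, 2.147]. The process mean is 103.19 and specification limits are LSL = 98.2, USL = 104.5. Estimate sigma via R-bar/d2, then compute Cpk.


R_bar = (0.403 + 3.943 + 1.188 + 1.422 + 1.103 + 2.406 + 2.092 + 2.297 + 2.147) / 9 = 1.889
sigma = R_bar / d2 = 1.889 / 2.847 = 0.66350544
Cp = (USL - LSL)/(6*sigma) = (104.5 - 98.2)/(6*0.66350544) = 1.5825
Cpu = (104.5 - 103.19)/(3*0.66350544) = 0.6581
Cpl = (103.19 - 98.2)/(3*0.66350544) = 2.5069
Cpk = min(Cpu, Cpl) = 0.6581

0.6581


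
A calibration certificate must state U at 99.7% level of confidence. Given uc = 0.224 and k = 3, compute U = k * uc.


U = k * uc
U = 3 * 0.224
U = 0.6720

0.6720


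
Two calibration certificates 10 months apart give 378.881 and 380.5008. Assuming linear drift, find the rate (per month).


rate = (v2 - v1) / months
= (380.5008 - 378.881) / 10
= 1.6198 / 10
= 0.1620

0.1620


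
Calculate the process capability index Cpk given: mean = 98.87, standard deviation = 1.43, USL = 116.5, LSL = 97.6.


Cpu = (USL - mean) / (3*sigma) = (116.5 - 98.87) / (3*1.43) = 4.1096
Cpl = (mean - LSL) / (3*sigma) = (98.87 - 97.6) / (3*1.43) = 0.2960
Cpk = min(Cpu, Cpl) = 0.2960

0.2960


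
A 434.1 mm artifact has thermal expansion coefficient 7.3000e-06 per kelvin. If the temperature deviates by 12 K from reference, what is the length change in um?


dL = L * alpha * dT
= 434.1 * 7.3000e-06 * 12
= 0.0380272 mm
dL_um = 0.0380272 * 1000 = 38.0272 um

38.0272


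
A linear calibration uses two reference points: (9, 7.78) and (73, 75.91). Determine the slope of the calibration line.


slope = (y2 - y1) / (x2 - x1)
= (75.91 - 7.78) / (73 - 9)
= 68.1300 / 64
= 1.0645

1.0645


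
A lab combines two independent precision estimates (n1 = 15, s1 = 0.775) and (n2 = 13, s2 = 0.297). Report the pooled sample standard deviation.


s_p = sqrt(((n1-1)*s1^2 + (n2-1)*s2^2) / (n1+n2-2))
numerator = (15-1)*0.775^2 + (13-1)*0.297^2 = 8.40875 + 1.058508 = 9.467258
denominator = 15 + 13 - 2 = 26
s_p^2 = 9.467258 / 26 = 0.36412531
s_p = sqrt(0.36412531) = 0.6034

0.6034


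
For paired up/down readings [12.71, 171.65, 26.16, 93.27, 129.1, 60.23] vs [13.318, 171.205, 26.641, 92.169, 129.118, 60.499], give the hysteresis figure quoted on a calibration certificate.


|12.71 - 13.318| = 0.6080
|171.65 - 171.205| = 0.4450
|26.16 - 26.641| = 0.4810
|93.27 - 92.169| = 1.1010
|129.1 - 129.118| = 0.0180
|60.23 - 60.499| = 0.2690
hysteresis = max(diffs) = 1.1010

1.1010


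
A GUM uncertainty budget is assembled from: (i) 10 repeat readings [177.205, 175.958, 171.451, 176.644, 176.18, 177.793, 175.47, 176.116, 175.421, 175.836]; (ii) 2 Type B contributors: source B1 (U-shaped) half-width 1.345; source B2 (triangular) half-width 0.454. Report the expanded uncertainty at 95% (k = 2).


mean = (177.205 + 175.958 + 171.451 + 176.644 + 176.18 + 177.793 + 175.47 + 176.116 + 175.421 + 175.836) / 10 = 175.8074
s = sqrt(sum((x - mean)^2)/(n-1)) = 1.7027664
u_A = s / sqrt(n) = 1.7027664 / sqrt(10) = 0.53846201
u_B1 = 1.345 / sqrt(2) = 0.95105862
u_B2 = 0.454 / sqrt(6) = 0.18534472
uc = sqrt(0.53846201^2 + 0.95105862^2 + 0.18534472^2) = 1.1085154
U = k * uc = 2 * 1.1085154
U = 2.2170

2.2170


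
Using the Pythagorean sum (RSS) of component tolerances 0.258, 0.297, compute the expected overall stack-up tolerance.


RSS = sqrt(0.258^2 + 0.297^2)
= sqrt(0.154773)
= 0.3934

0.3934


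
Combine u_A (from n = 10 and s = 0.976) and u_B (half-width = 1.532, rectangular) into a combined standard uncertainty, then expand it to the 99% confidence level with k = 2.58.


u_A = s / sqrt(n) = 0.976 / sqrt(10) = 0.3086383
u_B = half_width / sqrt(3) = 1.532 / sqrt(3) = 0.88450061
uc = sqrt(u_A^2 + u_B^2) = sqrt(0.3086383^2 + 0.88450061^2) = 0.9368025
U = k * uc = 2.58 * 0.9368025
U = 2.4170

2.4170


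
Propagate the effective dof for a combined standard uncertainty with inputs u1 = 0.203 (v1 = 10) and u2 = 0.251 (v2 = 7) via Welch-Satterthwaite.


uc = sqrt(u1^2 + u2^2) = sqrt(0.203^2 + 0.251^2) = 0.32281574
v_eff = uc^4 / (u1^4/v1 + u2^4/v2)
= 0.32281574^4 / (0.203^4/10 + 0.251^4/7)
= 0.010859725 / 0.00073683617
v_eff = 14.7383

14.7383


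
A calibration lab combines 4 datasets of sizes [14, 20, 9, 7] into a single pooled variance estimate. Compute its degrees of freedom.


nu = sum_i (n_i - 1)
nu = ((14 - 1) + (20 - 1) + (9 - 1) + (7 - 1))
nu = 13 + 19 + 8 + 6
nu = 46

46


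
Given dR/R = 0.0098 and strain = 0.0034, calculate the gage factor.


GF = (dR/R) / epsilon
= 0.0098 / 0.0034
= 2.8824

2.8824


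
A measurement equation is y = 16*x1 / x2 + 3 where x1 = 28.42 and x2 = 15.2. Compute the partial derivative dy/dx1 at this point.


y = 16*x1 / x2 + 3
dy/dx1 = 16/x2
Evaluate at x2 = 15.2: c1 = 16 / 15.2
c1 = 1.0526

1.0526


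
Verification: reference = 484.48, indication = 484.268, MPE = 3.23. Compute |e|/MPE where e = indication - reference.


e = indication - reference = 484.268 - 484.48 = -0.2120
|e| = 0.2120
ratio = |e| / MPE = 0.2120 / 3.23
ratio = 0.0656

0.0656


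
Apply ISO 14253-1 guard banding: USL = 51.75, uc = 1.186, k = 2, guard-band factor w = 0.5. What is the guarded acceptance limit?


U = k * uc = 2 * 1.186 = 2.372
guard band g = w * U = 0.5 * 2.372 = 1.186
AL = USL - g = 51.75 - 1.186
AL = 50.5640

50.5640


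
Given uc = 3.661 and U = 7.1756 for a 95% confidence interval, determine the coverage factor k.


k = U / uc
k = 7.1756 / 3.661
k = 1.96

1.96


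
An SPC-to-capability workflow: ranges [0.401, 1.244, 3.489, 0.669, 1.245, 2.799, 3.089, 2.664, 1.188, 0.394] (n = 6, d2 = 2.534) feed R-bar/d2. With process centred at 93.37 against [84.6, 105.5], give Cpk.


R_bar = (0.401 + 1.244 + 3.489 + 0.669 + 1.245 + 2.799 + 3.089 + 2.664 + 1.188 + 0.394) / 10 = 1.7182
sigma = R_bar / d2 = 1.7182 / 2.534 = 0.67805841
Cp = (USL - LSL)/(6*sigma) = (105.5 - 84.6)/(6*0.67805841) = 5.1372
Cpu = (105.5 - 93.37)/(3*0.67805841) = 5.9631
Cpl = (93.37 - 84.6)/(3*0.67805841) = 4.3113
Cpk = min(Cpu, Cpl) = 4.3113

4.3113


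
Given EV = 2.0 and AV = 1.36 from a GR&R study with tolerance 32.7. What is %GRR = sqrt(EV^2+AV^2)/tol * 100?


GRR = sqrt(EV^2 + AV^2) = sqrt(2.0^2 + 1.36^2) = 2.4185946
%GRR = GRR / tol * 100 = 2.4185946 / 32.7 * 100
%GRR = 7.3963

7.3963


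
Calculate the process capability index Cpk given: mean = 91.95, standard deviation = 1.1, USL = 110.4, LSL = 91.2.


Cpu = (USL - mean) / (3*sigma) = (110.4 - 91.95) / (3*1.1) = 5.5909
Cpl = (mean - LSL) / (3*sigma) = (91.95 - 91.2) / (3*1.1) = 0.2273
Cpk = min(Cpu, Cpl) = 0.2273

0.2273


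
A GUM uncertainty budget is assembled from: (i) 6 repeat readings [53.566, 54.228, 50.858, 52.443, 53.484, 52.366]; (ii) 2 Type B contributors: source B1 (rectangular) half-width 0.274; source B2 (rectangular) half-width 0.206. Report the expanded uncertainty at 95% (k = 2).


mean = (53.566 + 54.228 + 50.858 + 52.443 + 53.484 + 52.366) / 6 = 52.82416667
s = sqrt(sum((x - mean)^2)/(n-1)) = 1.1981203
u_A = s / sqrt(n) = 1.1981203 / sqrt(6) = 0.48913056
u_B1 = 0.274 / sqrt(3) = 0.15819397
u_B2 = 0.206 / sqrt(3) = 0.11893416
uc = sqrt(0.48913056^2 + 0.15819397^2 + 0.11893416^2) = 0.52765459
U = k * uc = 2 * 0.52765459
U = 1.0553

1.0553


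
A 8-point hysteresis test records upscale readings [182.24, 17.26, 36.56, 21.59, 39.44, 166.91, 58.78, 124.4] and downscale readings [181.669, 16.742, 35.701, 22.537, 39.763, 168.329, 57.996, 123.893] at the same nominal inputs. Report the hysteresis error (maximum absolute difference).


|182.24 - 181.669| = 0.5710
|17.26 - 16.742| = 0.5180
|36.56 - 35.701| = 0.8590
|21.59 - 22.537| = 0.9470
|39.44 - 39.763| = 0.3230
|166.91 - 168.329| = 1.4190
|58.78 - 57.996| = 0.7840
|124.4 - 123.893| = 0.5070
hysteresis = max(diffs) = 1.4190

1.4190


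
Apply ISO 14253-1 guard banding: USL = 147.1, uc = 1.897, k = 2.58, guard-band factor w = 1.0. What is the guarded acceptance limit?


U = k * uc = 2.58 * 1.897 = 4.89426
guard band g = w * U = 1.0 * 4.89426 = 4.89426
AL = USL - g = 147.1 - 4.89426
AL = 142.2057

142.2057


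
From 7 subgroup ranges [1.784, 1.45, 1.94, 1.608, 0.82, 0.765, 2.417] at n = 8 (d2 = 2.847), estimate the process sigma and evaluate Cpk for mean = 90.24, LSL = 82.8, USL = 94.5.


R_bar = (1.784 + 1.45 + 1.94 + 1.608 + 0.82 + 0.765 + 2.417) / 7 = 1.5405714
sigma = R_bar / d2 = 1.5405714 / 2.847 = 0.54112097
Cp = (USL - LSL)/(6*sigma) = (94.5 - 82.8)/(6*0.54112097) = 3.6036
Cpu = (94.5 - 90.24)/(3*0.54112097) = 2.6242
Cpl = (90.24 - 82.8)/(3*0.54112097) = 4.5831
Cpk = min(Cpu, Cpl) = 2.6242

2.6242


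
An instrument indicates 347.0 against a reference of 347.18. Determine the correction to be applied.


Correction = standard - reading
= 347.18 - 347.0
= 0.1800

0.1800


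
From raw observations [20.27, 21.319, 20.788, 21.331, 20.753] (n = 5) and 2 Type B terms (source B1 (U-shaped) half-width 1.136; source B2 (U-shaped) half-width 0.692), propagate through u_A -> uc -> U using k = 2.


mean = (20.27 + 21.319 + 20.788 + 21.331 + 20.753) / 5 = 20.8922
s = sqrt(sum((x - mean)^2)/(n-1)) = 0.4449918
u_A = s / sqrt(n) = 0.4449918 / sqrt(5) = 0.19900638
u_B1 = 1.136 / sqrt(2) = 0.8032733
u_B2 = 0.692 / sqrt(2) = 0.48931789
uc = sqrt(0.19900638^2 + 0.8032733^2 + 0.48931789^2) = 0.96139666
U = k * uc = 2 * 0.96139666
U = 1.9228

1.9228


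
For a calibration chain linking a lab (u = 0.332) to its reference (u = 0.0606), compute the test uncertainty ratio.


TUR = u_lab / u_ref
= 0.332 / 0.0606
= 5.4785

5.4785


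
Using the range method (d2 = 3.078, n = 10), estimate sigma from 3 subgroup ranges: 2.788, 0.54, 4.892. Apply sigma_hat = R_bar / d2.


R_bar = (2.788 + 0.54 + 4.892) / 3
R_bar = 8.22 / 3 = 2.74
sigma_hat = R_bar / d2 = 2.74 / 3.078 = 0.8902

0.8902


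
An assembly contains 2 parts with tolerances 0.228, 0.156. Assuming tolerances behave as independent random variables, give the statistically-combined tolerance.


RSS = sqrt(0.228^2 + 0.156^2)
= sqrt(0.07632)
= 0.2763

0.2763


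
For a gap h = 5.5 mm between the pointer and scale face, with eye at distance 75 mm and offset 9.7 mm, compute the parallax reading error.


error = h * offset / d
= 5.5 * 9.7 / 75
= 0.7113

0.7113


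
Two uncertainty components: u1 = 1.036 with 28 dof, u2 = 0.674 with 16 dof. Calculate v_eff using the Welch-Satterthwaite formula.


uc = sqrt(u1^2 + u2^2) = sqrt(1.036^2 + 0.674^2) = 1.2359498
v_eff = uc^4 / (u1^4/v1 + u2^4/v2)
= 1.2359498^4 / (1.036^4/28 + 0.674^4/16)
= 2.3334759 / 0.0540395
v_eff = 43.1809

43.1809


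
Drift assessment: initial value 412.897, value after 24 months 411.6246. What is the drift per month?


rate = (v2 - v1) / months
= (411.6246 - 412.897) / 24
= -1.2724 / 24
= -0.0530

-0.0530


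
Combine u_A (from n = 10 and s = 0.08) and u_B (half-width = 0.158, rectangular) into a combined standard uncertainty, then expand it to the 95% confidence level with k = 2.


u_A = s / sqrt(n) = 0.08 / sqrt(10) = 0.025298221
u_B = half_width / sqrt(3) = 0.158 / sqrt(3) = 0.091221343
uc = sqrt(u_A^2 + u_B^2) = sqrt(0.025298221^2 + 0.091221343^2) = 0.09466432
U = k * uc = 2 * 0.09466432
U = 0.1893

0.1893


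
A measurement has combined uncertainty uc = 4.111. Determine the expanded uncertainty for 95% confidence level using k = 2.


U = k * uc
U = 2 * 4.111
U = 8.2220

8.2220


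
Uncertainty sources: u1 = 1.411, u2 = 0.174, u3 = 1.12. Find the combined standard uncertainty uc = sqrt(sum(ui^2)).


uc = sqrt(1.411^2 + 0.174^2 + 1.12^2)
uc = sqrt(3.275597)
uc = 1.8099

1.8099


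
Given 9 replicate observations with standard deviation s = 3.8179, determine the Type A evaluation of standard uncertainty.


u_A = s / sqrt(n)
u_A = 3.8179 / sqrt(9)
u_A = 3.8179 / 3
u_A = 1.2726

1.2726


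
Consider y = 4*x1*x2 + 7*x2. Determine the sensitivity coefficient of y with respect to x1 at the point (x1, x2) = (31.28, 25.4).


y = 4*x1*x2 + 7*x2
dy/dx1 = 4*x2
Evaluate at x2 = 25.4: c1 = 4 * 25.4
c1 = 101.6000

101.6000


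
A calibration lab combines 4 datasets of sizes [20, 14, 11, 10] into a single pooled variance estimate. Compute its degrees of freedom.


nu = sum_i (n_i - 1)
nu = ((20 - 1) + (14 - 1) + (11 - 1) + (10 - 1))
nu = 19 + 13 + 10 + 9
nu = 51

51


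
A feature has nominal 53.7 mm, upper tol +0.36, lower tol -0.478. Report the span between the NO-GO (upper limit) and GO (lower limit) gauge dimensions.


GO = nominal - lower_tol (smallest hole = maximum material condition)
GO = 53.7 - 0.478 = 53.222
NO-GO = nominal + upper_tol (largest hole = least material condition)
NO-GO = 53.7 + 0.36 = 54.06
spread = NO-GO - GO = 54.06 - 53.222 = 0.8380

0.8380


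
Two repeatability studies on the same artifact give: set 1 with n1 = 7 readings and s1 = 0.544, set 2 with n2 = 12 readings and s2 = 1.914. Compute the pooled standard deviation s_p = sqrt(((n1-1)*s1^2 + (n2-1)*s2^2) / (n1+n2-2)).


s_p = sqrt(((n1-1)*s1^2 + (n2-1)*s2^2) / (n1+n2-2))
numerator = (7-1)*0.544^2 + (12-1)*1.914^2 = 1.775616 + 40.297356 = 42.072972
denominator = 7 + 12 - 2 = 17
s_p^2 = 42.072972 / 17 = 2.4748807
s_p = sqrt(2.4748807) = 1.5732

1.5732


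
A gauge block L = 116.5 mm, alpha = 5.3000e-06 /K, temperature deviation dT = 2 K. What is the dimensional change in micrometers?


dL = L * alpha * dT
= 116.5 * 5.3000e-06 * 2
= 0.0012349 mm
dL_um = 0.0012349 * 1000 = 1.2349 um

1.2349


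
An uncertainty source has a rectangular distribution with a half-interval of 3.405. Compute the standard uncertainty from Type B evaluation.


u_B = half_width / sqrt(3)
u_B = 3.405 / 1.7320508
u_B = 1.9659

1.9659


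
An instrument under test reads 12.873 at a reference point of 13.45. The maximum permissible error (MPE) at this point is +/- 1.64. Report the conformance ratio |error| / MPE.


e = indication - reference = 12.873 - 13.45 = -0.5770
|e| = 0.5770
ratio = |e| / MPE = 0.5770 / 1.64
ratio = 0.3518

0.3518


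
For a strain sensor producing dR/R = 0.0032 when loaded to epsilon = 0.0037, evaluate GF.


GF = (dR/R) / epsilon
= 0.0032 / 0.0037
= 0.8649

0.8649


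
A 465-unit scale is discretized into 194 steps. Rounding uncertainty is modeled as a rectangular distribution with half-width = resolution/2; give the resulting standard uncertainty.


resolution = range / divisions
resolution = 465 / 194 = 2.3969072
u_res = resolution / (2*sqrt(3))
u_res = 2.3969072 / 3.4641016
u_res = 0.6919

0.6919


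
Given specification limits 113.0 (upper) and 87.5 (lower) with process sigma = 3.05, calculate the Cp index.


Cp = (USL - LSL) / (6 * sigma)
= (113.0 - 87.5) / (6 * 3.05)
= 25.5000 / 18.3000
= 1.3934

1.3934


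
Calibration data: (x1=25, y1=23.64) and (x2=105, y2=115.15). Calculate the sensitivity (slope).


slope = (y2 - y1) / (x2 - x1)
= (115.15 - 23.64) / (105 - 25)
= 91.5100 / 80
= 1.1439

1.1439


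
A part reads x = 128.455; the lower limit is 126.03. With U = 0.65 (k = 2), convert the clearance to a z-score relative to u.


u = U / k = 0.65 / 2 = 0.325
margin = |LSL - x| = |126.03 - 128.455| = 2.425
z = margin / u = 2.425 / 0.325
z = 7.4615

7.4615


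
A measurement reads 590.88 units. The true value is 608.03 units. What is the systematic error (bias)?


Systematic error = measured - true
= 590.88 - 608.03
= -17.1500

-17.1500


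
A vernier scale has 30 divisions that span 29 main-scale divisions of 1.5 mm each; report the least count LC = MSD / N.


LC = MSD / n_div
= 1.5 / 30
= 0.0500

0.0500


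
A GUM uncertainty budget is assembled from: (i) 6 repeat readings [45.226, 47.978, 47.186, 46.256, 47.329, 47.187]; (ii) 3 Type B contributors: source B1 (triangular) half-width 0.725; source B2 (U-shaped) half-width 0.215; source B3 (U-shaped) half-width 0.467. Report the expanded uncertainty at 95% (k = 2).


mean = (45.226 + 47.978 + 47.186 + 46.256 + 47.329 + 47.187) / 6 = 46.86033333
s = sqrt(sum((x - mean)^2)/(n-1)) = 0.97137648
u_A = s / sqrt(n) = 0.97137648 / sqrt(6) = 0.39656279
u_B1 = 0.725 / sqrt(6) = 0.29598001
u_B2 = 0.215 / sqrt(2) = 0.15202796
u_B3 = 0.467 / sqrt(2) = 0.33021887
uc = sqrt(0.39656279^2 + 0.29598001^2 + 0.15202796^2 + 0.33021887^2) = 0.61402216
U = k * uc = 2 * 0.61402216
U = 1.2280

1.2280


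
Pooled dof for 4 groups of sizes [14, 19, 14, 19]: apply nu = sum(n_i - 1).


nu = sum_i (n_i - 1)
nu = ((14 - 1) + (19 - 1) + (14 - 1) + (19 - 1))
nu = 13 + 18 + 13 + 18
nu = 62

62


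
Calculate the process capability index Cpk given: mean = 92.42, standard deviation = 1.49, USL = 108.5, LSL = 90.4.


Cpu = (USL - mean) / (3*sigma) = (108.5 - 92.42) / (3*1.49) = 3.5973
Cpl = (mean - LSL) / (3*sigma) = (92.42 - 90.4) / (3*1.49) = 0.4519
Cpk = min(Cpu, Cpl) = 0.4519

0.4519


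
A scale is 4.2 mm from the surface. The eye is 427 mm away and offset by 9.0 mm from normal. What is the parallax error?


error = h * offset / d
= 4.2 * 9.0 / 427
= 0.0885

0.0885


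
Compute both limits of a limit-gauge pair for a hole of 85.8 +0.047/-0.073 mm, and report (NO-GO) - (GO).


GO = nominal - lower_tol (smallest hole = maximum material condition)
GO = 85.8 - 0.073 = 85.727
NO-GO = nominal + upper_tol (largest hole = least material condition)
NO-GO = 85.8 + 0.047 = 85.847
spread = NO-GO - GO = 85.847 - 85.727 = 0.1200

0.1200


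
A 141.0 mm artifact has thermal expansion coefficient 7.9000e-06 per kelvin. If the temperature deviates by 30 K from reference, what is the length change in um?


dL = L * alpha * dT
= 141.0 * 7.9000e-06 * 30
= 0.0334170 mm
dL_um = 0.0334170 * 1000 = 33.4170 um

33.4170


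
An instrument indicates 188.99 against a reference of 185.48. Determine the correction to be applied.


Correction = standard - reading
= 185.48 - 188.99
= -3.5100

-3.5100


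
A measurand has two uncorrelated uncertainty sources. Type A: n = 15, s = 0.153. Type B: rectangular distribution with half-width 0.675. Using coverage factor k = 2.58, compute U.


u_A = s / sqrt(n) = 0.153 / sqrt(15) = 0.03950443
u_B = half_width / sqrt(3) = 0.675 / sqrt(3) = 0.38971143
uc = sqrt(u_A^2 + u_B^2) = sqrt(0.03950443^2 + 0.38971143^2) = 0.39170856
U = k * uc = 2.58 * 0.39170856
U = 1.0106

1.0106


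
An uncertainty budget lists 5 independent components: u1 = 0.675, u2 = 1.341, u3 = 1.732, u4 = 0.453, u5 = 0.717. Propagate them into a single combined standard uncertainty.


uc = sqrt(0.675^2 + 1.341^2 + 1.732^2 + 0.453^2 + 0.717^2)
uc = sqrt(5.973028)
uc = 2.4440

2.4440


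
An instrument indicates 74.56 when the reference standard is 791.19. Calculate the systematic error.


Systematic error = measured - true
= 74.56 - 791.19
= -716.6300

-716.6300


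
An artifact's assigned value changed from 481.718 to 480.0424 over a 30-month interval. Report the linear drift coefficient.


rate = (v2 - v1) / months
= (480.0424 - 481.718) / 30
= -1.6756 / 30
= -0.0559

-0.0559


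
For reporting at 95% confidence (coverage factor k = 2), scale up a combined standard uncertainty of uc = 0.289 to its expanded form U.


U = k * uc
U = 2 * 0.289
U = 0.5780

0.5780


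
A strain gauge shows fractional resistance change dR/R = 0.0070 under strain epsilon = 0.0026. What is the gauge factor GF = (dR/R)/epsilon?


GF = (dR/R) / epsilon
= 0.0070 / 0.0026
= 2.6923

2.6923


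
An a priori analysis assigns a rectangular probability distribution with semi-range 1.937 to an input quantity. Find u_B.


u_B = half_width / sqrt(3)
u_B = 1.937 / 1.7320508
u_B = 1.1183

1.1183


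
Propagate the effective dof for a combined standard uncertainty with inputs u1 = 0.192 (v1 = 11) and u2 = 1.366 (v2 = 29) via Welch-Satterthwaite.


uc = sqrt(u1^2 + u2^2) = sqrt(0.192^2 + 1.366^2) = 1.3794274
v_eff = uc^4 / (u1^4/v1 + u2^4/v2)
= 1.3794274^4 / (0.192^4/11 + 1.366^4/29)
= 3.6207238 / 0.12018533
v_eff = 30.1262

30.1262


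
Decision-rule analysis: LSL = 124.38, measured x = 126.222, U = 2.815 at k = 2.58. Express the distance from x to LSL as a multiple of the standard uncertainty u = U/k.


u = U / k = 2.815 / 2.58 = 1.0910853
margin = |LSL - x| = |124.38 - 126.222| = 1.842
z = margin / u = 1.842 / 1.0910853
z = 1.6882

1.6882


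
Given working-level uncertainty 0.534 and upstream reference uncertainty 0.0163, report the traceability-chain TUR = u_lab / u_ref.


TUR = u_lab / u_ref
= 0.534 / 0.0163
= 32.7607

32.7607


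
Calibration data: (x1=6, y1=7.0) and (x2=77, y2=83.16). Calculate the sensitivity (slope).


slope = (y2 - y1) / (x2 - x1)
= (83.16 - 7.0) / (77 - 6)
= 76.1600 / 71
= 1.0727

1.0727


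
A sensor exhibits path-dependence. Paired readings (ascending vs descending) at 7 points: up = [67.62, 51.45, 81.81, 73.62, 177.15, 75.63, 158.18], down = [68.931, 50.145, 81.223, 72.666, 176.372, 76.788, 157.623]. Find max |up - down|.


|67.62 - 68.931| = 1.3110
|51.45 - 50.145| = 1.3050
|81.81 - 81.223| = 0.5870
|73.62 - 72.666| = 0.9540
|177.15 - 176.372| = 0.7780
|75.63 - 76.788| = 1.1580
|158.18 - 157.623| = 0.5570
hysteresis = max(diffs) = 1.3110

1.3110


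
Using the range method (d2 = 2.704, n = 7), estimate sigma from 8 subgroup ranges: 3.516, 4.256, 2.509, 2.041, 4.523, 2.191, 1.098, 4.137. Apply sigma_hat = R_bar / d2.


R_bar = (3.516 + 4.256 + 2.509 + 2.041 + 4.523 + 2.191 + 1.098 + 4.137) / 8
R_bar = 24.271 / 8 = 3.033875
sigma_hat = R_bar / d2 = 3.033875 / 2.704 = 1.1220

1.1220
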